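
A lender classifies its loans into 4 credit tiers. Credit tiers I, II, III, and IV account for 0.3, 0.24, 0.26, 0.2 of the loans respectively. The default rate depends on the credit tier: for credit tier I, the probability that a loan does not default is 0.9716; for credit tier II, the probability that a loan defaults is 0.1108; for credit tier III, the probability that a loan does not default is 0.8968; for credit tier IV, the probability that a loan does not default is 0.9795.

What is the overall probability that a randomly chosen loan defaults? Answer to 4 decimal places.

P(D) ≈ 0.0660

P(D|I) = 1 − 0.9716 = 0.0284.
P(D|III) = 1 − 0.8968 = 0.1032.
P(D|IV) = 1 − 0.9795 = 0.0205.
P(D) = P(D|I)·P(I) + P(D|II)·P(II) + P(D|III)·P(III) + P(D|IV)·P(IV)
      = 0.0284·0.3 + 0.1108·0.24 + 0.1032·0.26 + 0.0205·0.2
      = 0.00852 + 0.026592 + 0.026832 + 0.0041 = 0.066044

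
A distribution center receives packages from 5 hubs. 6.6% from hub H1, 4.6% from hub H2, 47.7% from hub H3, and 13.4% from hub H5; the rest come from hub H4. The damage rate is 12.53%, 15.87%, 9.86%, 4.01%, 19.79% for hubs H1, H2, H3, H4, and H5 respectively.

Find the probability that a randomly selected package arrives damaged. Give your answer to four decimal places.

P(D) ≈ 0.1002

P(H4) = 1 − (0.066 + 0.046 + 0.477 + 0.134) = 0.277.
Using total probability over the partition,
P(D) = P(D|H1)·P(H1) + P(D|H2)·P(H2) + P(D|H3)·P(H3) + P(D|H4)·P(H4) + P(D|H5)·P(H5)
      = 0.1253·0.066 + 0.1587·0.046 + 0.0986·0.477 + 0.0401·0.277 + 0.1979·0.134
      = 0.0082698 + 0.0073002 + 0.0470322 + 0.0111077 + 0.0265186 = 0.1002285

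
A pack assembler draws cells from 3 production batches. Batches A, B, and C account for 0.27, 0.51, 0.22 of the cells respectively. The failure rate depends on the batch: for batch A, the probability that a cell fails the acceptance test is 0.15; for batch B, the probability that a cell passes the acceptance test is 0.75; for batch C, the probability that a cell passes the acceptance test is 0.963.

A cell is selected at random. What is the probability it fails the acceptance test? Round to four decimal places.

0.1761

P(F|B) = 1 − 0.75 = 0.25.
P(F|C) = 1 − 0.963 = 0.037.
Using total probability over the partition,
P(F) = P(F|A)·P(A) + P(F|B)·P(B) + P(F|C)·P(C)
      = 0.15·0.27 + 0.25·0.51 + 0.037·0.22
      = 0.0405 + 0.1275 + 0.00814 = 0.17614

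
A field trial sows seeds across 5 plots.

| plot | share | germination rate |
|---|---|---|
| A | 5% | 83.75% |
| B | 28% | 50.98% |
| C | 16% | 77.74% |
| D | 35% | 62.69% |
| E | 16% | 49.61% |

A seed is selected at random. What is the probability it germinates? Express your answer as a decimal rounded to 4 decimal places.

0.6078

P(G) = P(G|A)·P(A) + P(G|B)·P(B) + P(G|C)·P(C) + P(G|D)·P(D) + P(G|E)·P(E)
      = 0.8375·0.05 + 0.5098·0.28 + 0.7774·0.16 + 0.6269·0.35 + 0.4961·0.16
      = 0.041875 + 0.142744 + 0.124384 + 0.219415 + 0.079376 = 0.607794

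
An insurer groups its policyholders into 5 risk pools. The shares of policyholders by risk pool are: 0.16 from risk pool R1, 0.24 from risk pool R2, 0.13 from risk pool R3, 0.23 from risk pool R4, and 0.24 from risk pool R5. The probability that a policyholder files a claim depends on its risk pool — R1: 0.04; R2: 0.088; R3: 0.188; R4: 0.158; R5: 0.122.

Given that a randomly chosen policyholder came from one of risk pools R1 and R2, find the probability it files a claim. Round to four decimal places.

P(C|S) ≈ 0.0688

Let S = {R1, R2}.
P(S) = 0.16 + 0.24 = 0.4.
P(C ∩ S) = 0.04·0.16 + 0.088·0.24 = 0.0064 + 0.02112 = 0.02752.
P(C | S) = 0.02752 / 0.4 = 0.068800…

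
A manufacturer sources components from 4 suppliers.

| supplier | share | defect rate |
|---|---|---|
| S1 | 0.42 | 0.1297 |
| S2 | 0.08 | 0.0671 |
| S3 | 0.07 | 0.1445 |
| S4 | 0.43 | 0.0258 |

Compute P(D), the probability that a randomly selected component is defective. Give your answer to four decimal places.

Using total probability over the partition,
P(D) = P(D|S1)·P(S1) + P(D|S2)·P(S2) + P(D|S3)·P(S3) + P(D|S4)·P(S4)
      = 0.1297·0.42 + 0.0671·0.08 + 0.1445·0.07 + 0.0258·0.43
      = 0.054474 + 0.005368 + 0.010115 + 0.011094 = 0.081051

P(D) ≈ 0.0811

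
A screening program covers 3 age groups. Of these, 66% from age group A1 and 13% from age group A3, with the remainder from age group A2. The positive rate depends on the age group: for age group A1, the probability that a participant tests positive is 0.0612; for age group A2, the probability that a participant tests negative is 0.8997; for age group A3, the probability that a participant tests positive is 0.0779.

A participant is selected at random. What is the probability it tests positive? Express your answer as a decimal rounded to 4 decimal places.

P(A2) = 1 − (0.66 + 0.13) = 0.21.
P(T|A2) = 1 − 0.8997 = 0.1003.
Using total probability over the partition,
P(T) = P(T|A1)·P(A1) + P(T|A2)·P(A2) + P(T|A3)·P(A3)
      = 0.0612·0.66 + 0.1003·0.21 + 0.0779·0.13
      = 0.040392 + 0.021063 + 0.010127 = 0.071582

0.0716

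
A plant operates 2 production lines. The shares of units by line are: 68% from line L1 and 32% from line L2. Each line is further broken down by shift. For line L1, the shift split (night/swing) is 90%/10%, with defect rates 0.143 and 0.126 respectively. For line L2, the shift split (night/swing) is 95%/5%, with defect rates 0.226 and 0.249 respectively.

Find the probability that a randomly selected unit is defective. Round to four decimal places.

0.1688

P(D|L1) = 0.9·0.143 + 0.1·0.126 = 0.1287 + 0.0126 = 0.1413
P(D|L2) = 0.95·0.226 + 0.05·0.249 = 0.2147 + 0.01245 = 0.22715
Then overall,
P(D) = 0.68·0.1413 + 0.32·0.22715
      = 0.096084 + 0.072688 = 0.168772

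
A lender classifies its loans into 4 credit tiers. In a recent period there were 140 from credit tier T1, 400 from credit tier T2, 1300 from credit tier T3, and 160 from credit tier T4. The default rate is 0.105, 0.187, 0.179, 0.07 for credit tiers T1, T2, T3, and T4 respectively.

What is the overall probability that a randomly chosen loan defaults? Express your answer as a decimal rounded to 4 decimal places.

Total: 140 + 400 + 1300 + 160 = 2000.
P(T1) = 140/2000 = 0.07. P(T2) = 400/2000 = 0.2. P(T3) = 1300/2000 = 0.65. P(T4) = 160/2000 = 0.08.
P(D) = P(D|T1)·P(T1) + P(D|T2)·P(T2) + P(D|T3)·P(T3) + P(D|T4)·P(T4)
      = 0.105·0.07 + 0.187·0.2 + 0.179·0.65 + 0.07·0.08
      = 0.00735 + 0.0374 + 0.11635 + 0.0056 = 0.1667

P(D) ≈ 0.1667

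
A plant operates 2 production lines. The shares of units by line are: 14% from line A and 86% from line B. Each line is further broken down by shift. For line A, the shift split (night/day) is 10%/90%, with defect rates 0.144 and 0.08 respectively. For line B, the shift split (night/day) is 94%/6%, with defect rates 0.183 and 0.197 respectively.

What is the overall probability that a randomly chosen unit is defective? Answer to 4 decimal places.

0.1702

P(D|A) = 0.1·0.144 + 0.9·0.08 = 0.0144 + 0.072 = 0.0864
P(D|B) = 0.94·0.183 + 0.06·0.197 = 0.17202 + 0.01182 = 0.18384
By total probability over the outer partition,
P(D) = 0.14·0.0864 + 0.86·0.18384
      = 0.012096 + 0.1581024 = 0.1701984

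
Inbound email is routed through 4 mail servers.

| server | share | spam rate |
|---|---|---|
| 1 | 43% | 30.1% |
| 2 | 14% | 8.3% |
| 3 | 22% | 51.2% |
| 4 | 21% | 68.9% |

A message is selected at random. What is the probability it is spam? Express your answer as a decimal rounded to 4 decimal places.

Using total probability over the partition,
P(S) = P(S|1)·P(1) + P(S|2)·P(2) + P(S|3)·P(3) + P(S|4)·P(4)
      = 0.301·0.43 + 0.083·0.14 + 0.512·0.22 + 0.689·0.21
      = 0.12943 + 0.01162 + 0.11264 + 0.14469 = 0.39838

P(S) ≈ 0.3984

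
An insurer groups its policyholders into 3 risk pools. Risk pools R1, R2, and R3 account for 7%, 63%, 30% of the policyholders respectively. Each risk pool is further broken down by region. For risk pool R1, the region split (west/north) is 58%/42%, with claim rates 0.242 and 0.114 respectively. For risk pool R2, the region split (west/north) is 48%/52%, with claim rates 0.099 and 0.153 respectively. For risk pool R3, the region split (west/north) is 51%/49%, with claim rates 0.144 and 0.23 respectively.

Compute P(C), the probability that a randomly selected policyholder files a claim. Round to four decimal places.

P(C|R1) = 0.58·0.242 + 0.42·0.114 = 0.14036 + 0.04788 = 0.18824
P(C|R2) = 0.48·0.099 + 0.52·0.153 = 0.04752 + 0.07956 = 0.12708
P(C|R3) = 0.51·0.144 + 0.49·0.23 = 0.07344 + 0.1127 = 0.18614
By total probability over the outer partition,
P(C) = 0.07·0.18824 + 0.63·0.12708 + 0.3·0.18614
      = 0.0131768 + 0.0800604 + 0.055842 = 0.1490792

0.1491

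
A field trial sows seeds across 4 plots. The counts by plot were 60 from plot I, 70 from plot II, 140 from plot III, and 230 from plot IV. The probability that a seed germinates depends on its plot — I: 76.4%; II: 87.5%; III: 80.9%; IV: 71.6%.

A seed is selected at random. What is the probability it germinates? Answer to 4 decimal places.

Total: 60 + 70 + 140 + 230 = 500.
P(I) = 60/500 = 0.12. P(II) = 70/500 = 0.14. P(III) = 140/500 = 0.28. P(IV) = 230/500 = 0.46.
Using total probability over the partition,
P(G) = P(G|I)·P(I) + P(G|II)·P(II) + P(G|III)·P(III) + P(G|IV)·P(IV)
      = 0.764·0.12 + 0.875·0.14 + 0.809·0.28 + 0.716·0.46
      = 0.09168 + 0.1225 + 0.22652 + 0.32936 = 0.77006

P(G) ≈ 0.7701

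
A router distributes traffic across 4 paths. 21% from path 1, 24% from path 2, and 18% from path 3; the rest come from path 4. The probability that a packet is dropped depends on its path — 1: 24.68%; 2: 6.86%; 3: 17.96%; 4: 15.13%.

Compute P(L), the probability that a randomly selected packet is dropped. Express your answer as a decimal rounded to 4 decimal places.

P(4) = 1 − (0.21 + 0.24 + 0.18) = 0.37.
P(L) = P(L|1)·P(1) + P(L|2)·P(2) + P(L|3)·P(3) + P(L|4)·P(4)
      = 0.2468·0.21 + 0.0686·0.24 + 0.1796·0.18 + 0.1513·0.37
      = 0.051828 + 0.016464 + 0.032328 + 0.055981 = 0.156601

P(L) ≈ 0.1566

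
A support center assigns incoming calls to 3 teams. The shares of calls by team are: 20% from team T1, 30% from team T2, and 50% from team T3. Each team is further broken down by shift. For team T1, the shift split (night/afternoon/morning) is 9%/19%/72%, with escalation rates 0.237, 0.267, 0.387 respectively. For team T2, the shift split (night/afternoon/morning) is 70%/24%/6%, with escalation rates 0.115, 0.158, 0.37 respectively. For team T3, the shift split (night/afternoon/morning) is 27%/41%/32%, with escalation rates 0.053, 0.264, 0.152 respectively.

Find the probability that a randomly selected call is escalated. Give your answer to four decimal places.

P(E|T1) = 0.09·0.237 + 0.19·0.267 + 0.72·0.387 = 0.02133 + 0.05073 + 0.27864 = 0.3507
P(E|T2) = 0.7·0.115 + 0.24·0.158 + 0.06·0.37 = 0.0805 + 0.03792 + 0.0222 = 0.14062
P(E|T3) = 0.27·0.053 + 0.41·0.264 + 0.32·0.152 = 0.01431 + 0.10824 + 0.04864 = 0.17119
Then overall,
P(E) = 0.2·0.3507 + 0.3·0.14062 + 0.5·0.17119
      = 0.07014 + 0.042186 + 0.085595 = 0.197921

P(E) ≈ 0.1979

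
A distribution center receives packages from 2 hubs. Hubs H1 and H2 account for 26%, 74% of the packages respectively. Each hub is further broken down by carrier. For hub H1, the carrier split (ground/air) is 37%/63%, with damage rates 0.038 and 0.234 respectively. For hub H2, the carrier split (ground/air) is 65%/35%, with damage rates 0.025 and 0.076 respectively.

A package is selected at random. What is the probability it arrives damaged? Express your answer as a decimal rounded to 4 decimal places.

P(D|H1) = 0.37·0.038 + 0.63·0.234 = 0.01406 + 0.14742 = 0.16148
P(D|H2) = 0.65·0.025 + 0.35·0.076 = 0.01625 + 0.0266 = 0.04285
By total probability over the outer partition,
P(D) = 0.26·0.16148 + 0.74·0.04285
      = 0.0419848 + 0.031709 = 0.0736938

0.0737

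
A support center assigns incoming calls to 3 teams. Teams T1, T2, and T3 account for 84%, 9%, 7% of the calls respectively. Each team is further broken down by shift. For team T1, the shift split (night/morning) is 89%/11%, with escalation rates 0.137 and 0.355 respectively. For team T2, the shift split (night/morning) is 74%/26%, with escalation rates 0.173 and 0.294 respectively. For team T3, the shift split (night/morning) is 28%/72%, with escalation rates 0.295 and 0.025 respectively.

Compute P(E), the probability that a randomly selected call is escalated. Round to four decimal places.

0.1607

P(E|T1) = 0.89·0.137 + 0.11·0.355 = 0.12193 + 0.03905 = 0.16098
P(E|T2) = 0.74·0.173 + 0.26·0.294 = 0.12802 + 0.07644 = 0.20446
P(E|T3) = 0.28·0.295 + 0.72·0.025 = 0.0826 + 0.018 = 0.1006
By total probability over the outer partition,
P(E) = 0.84·0.16098 + 0.09·0.20446 + 0.07·0.1006
      = 0.1352232 + 0.0184014 + 0.007042 = 0.1606666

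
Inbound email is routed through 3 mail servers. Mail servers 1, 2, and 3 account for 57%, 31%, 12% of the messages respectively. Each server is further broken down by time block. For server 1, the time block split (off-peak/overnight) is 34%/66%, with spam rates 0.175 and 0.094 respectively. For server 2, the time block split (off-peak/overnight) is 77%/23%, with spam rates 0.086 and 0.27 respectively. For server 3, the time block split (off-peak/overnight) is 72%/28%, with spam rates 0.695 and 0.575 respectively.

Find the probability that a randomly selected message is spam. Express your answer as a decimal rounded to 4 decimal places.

0.1884

P(S|1) = 0.34·0.175 + 0.66·0.094 = 0.0595 + 0.06204 = 0.12154
P(S|2) = 0.77·0.086 + 0.23·0.27 = 0.06622 + 0.0621 = 0.12832
P(S|3) = 0.72·0.695 + 0.28·0.575 = 0.5004 + 0.161 = 0.6614
By total probability over the outer partition,
P(S) = 0.57·0.12154 + 0.31·0.12832 + 0.12·0.6614
      = 0.0692778 + 0.0397792 + 0.079368 = 0.188425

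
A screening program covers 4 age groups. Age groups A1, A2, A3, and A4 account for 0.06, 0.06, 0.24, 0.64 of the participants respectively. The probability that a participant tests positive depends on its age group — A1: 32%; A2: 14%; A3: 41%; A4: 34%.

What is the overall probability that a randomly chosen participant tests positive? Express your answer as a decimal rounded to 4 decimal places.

0.3436

P(T) = P(T|A1)·P(A1) + P(T|A2)·P(A2) + P(T|A3)·P(A3) + P(T|A4)·P(A4)
      = 0.32·0.06 + 0.14·0.06 + 0.41·0.24 + 0.34·0.64
      = 0.0192 + 0.0084 + 0.0984 + 0.2176 = 0.3436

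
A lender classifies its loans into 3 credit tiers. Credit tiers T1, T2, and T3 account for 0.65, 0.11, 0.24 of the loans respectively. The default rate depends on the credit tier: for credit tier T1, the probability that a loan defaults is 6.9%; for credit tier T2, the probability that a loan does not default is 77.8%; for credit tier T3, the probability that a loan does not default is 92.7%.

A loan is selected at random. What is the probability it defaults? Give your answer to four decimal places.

P(D|T2) = 1 − 0.778 = 0.222.
P(D|T3) = 1 − 0.927 = 0.073.
P(D) = P(D|T1)·P(T1) + P(D|T2)·P(T2) + P(D|T3)·P(T3)
      = 0.069·0.65 + 0.222·0.11 + 0.073·0.24
      = 0.04485 + 0.02442 + 0.01752 = 0.08679

P(D) ≈ 0.0868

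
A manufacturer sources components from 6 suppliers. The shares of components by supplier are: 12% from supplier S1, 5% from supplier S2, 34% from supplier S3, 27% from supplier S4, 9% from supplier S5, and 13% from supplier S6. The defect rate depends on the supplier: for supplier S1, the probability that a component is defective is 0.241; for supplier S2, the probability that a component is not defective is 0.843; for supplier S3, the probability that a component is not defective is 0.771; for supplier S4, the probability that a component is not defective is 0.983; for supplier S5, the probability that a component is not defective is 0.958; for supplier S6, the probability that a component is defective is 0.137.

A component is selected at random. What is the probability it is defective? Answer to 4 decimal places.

P(D|S2) = 1 − 0.843 = 0.157.
P(D|S3) = 1 − 0.771 = 0.229.
P(D|S4) = 1 − 0.983 = 0.017.
P(D|S5) = 1 − 0.958 = 0.042.
Summing over the partition,
P(D) = P(D|S1)·P(S1) + P(D|S2)·P(S2) + P(D|S3)·P(S3) + P(D|S4)·P(S4) + P(D|S5)·P(S5) + P(D|S6)·P(S6)
      = 0.241·0.12 + 0.157·0.05 + 0.229·0.34 + 0.017·0.27 + 0.042·0.09 + 0.137·0.13
      = 0.02892 + 0.00785 + 0.07786 + 0.00459 + 0.00378 + 0.01781 = 0.14081

0.1408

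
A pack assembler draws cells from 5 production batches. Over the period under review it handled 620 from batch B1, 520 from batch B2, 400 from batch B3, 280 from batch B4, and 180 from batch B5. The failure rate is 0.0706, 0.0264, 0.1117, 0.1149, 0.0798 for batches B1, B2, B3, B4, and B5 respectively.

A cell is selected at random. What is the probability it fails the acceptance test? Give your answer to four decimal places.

P(F) ≈ 0.0744

Total: 620 + 520 + 400 + 280 + 180 = 2000.
P(B1) = 620/2000 = 0.31. P(B2) = 520/2000 = 0.26. P(B3) = 400/2000 = 0.2. P(B4) = 280/2000 = 0.14. P(B5) = 180/2000 = 0.09.
P(F) = P(F|B1)·P(B1) + P(F|B2)·P(B2) + P(F|B3)·P(B3) + P(F|B4)·P(B4) + P(F|B5)·P(B5)
      = 0.0706·0.31 + 0.0264·0.26 + 0.1117·0.2 + 0.1149·0.14 + 0.0798·0.09
      = 0.021886 + 0.006864 + 0.02234 + 0.016086 + 0.007182 = 0.074358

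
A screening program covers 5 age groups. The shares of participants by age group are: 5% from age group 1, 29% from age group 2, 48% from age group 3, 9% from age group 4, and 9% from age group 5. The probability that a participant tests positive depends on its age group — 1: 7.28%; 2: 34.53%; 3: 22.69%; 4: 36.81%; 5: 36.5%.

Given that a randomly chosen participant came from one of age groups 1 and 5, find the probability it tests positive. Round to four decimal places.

P(T|S) ≈ 0.2606

Let S = {1, 5}.
P(S) = 0.05 + 0.09 = 0.14.
P(T ∩ S) = 0.0728·0.05 + 0.365·0.09 = 0.00364 + 0.03285 = 0.03649.
P(T | S) = 0.03649 / 0.14 = 0.260643…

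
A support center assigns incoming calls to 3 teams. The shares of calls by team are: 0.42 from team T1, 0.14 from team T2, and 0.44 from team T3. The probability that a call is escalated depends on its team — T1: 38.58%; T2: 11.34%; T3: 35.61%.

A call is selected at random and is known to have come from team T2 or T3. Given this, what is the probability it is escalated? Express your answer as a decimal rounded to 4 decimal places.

Let S = {T2, T3}.
P(S) = 0.14 + 0.44 = 0.58.
P(E ∩ S) = 0.1134·0.14 + 0.3561·0.44 = 0.015876 + 0.156684 = 0.17256.
P(E | S) = 0.17256 / 0.58 = 0.297517…

P(E|S) ≈ 0.2975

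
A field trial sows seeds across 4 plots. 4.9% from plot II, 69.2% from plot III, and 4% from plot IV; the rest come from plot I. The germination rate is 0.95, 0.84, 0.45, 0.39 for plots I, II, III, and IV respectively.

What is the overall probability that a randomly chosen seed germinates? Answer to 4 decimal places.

P(I) = 1 − (0.049 + 0.692 + 0.04) = 0.219.
Using total probability over the partition,
P(G) = P(G|I)·P(I) + P(G|II)·P(II) + P(G|III)·P(III) + P(G|IV)·P(IV)
      = 0.95·0.219 + 0.84·0.049 + 0.45·0.692 + 0.39·0.04
      = 0.20805 + 0.04116 + 0.3114 + 0.0156 = 0.57621

0.5762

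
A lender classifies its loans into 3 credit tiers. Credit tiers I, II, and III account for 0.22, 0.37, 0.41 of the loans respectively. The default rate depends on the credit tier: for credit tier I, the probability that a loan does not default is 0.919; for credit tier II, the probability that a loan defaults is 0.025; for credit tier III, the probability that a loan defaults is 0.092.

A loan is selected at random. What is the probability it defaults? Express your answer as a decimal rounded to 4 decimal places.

P(D) ≈ 0.0648

P(D|I) = 1 − 0.919 = 0.081.
Using total probability over the partition,
P(D) = P(D|I)·P(I) + P(D|II)·P(II) + P(D|III)·P(III)
      = 0.081·0.22 + 0.025·0.37 + 0.092·0.41
      = 0.01782 + 0.00925 + 0.03772 = 0.06479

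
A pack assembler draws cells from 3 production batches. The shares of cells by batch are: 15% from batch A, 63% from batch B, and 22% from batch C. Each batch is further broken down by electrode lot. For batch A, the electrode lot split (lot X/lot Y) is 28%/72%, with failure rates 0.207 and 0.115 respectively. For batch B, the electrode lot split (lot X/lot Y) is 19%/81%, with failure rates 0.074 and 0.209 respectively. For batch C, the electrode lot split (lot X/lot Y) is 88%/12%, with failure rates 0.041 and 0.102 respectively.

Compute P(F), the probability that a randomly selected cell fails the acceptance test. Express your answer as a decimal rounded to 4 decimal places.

P(F|A) = 0.28·0.207 + 0.72·0.115 = 0.05796 + 0.0828 = 0.14076
P(F|B) = 0.19·0.074 + 0.81·0.209 = 0.01406 + 0.16929 = 0.18335
P(F|C) = 0.88·0.041 + 0.12·0.102 = 0.03608 + 0.01224 = 0.04832
By total probability over the outer partition,
P(F) = 0.15·0.14076 + 0.63·0.18335 + 0.22·0.04832
      = 0.021114 + 0.1155105 + 0.0106304 = 0.1472549

0.1473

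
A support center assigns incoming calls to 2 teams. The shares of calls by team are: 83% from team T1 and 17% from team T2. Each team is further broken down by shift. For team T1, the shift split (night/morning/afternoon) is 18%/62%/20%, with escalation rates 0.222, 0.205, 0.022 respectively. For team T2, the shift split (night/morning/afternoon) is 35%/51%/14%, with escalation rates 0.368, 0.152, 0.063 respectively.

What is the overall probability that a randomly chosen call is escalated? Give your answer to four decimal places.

P(E|T1) = 0.18·0.222 + 0.62·0.205 + 0.2·0.022 = 0.03996 + 0.1271 + 0.0044 = 0.17146
P(E|T2) = 0.35·0.368 + 0.51·0.152 + 0.14·0.063 = 0.1288 + 0.07752 + 0.00882 = 0.21514
Then overall,
P(E) = 0.83·0.17146 + 0.17·0.21514
      = 0.1423118 + 0.0365738 = 0.1788856

0.1789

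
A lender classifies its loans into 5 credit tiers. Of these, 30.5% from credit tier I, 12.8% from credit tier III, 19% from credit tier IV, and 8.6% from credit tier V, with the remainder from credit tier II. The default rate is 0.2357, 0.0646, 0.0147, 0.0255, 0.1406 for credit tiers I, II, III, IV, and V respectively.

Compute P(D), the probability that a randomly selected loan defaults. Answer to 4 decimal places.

P(II) = 1 − (0.305 + 0.128 + 0.19 + 0.086) = 0.291.
Using total probability over the partition,
P(D) = P(D|I)·P(I) + P(D|II)·P(II) + P(D|III)·P(III) + P(D|IV)·P(IV) + P(D|V)·P(V)
      = 0.2357·0.305 + 0.0646·0.291 + 0.0147·0.128 + 0.0255·0.19 + 0.1406·0.086
      = 0.0718885 + 0.0187986 + 0.0018816 + 0.004845 + 0.0120916 = 0.1095053

P(D) ≈ 0.1095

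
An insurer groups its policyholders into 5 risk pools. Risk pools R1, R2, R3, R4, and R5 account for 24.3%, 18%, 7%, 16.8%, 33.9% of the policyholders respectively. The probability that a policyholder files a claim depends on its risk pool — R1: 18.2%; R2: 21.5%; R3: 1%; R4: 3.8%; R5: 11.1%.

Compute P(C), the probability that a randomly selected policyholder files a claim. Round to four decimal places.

P(C) ≈ 0.1276

Using total probability over the partition,
P(C) = P(C|R1)·P(R1) + P(C|R2)·P(R2) + P(C|R3)·P(R3) + P(C|R4)·P(R4) + P(C|R5)·P(R5)
      = 0.182·0.243 + 0.215·0.18 + 0.01·0.07 + 0.038·0.168 + 0.111·0.339
      = 0.044226 + 0.0387 + 0.0007 + 0.006384 + 0.037629 = 0.127639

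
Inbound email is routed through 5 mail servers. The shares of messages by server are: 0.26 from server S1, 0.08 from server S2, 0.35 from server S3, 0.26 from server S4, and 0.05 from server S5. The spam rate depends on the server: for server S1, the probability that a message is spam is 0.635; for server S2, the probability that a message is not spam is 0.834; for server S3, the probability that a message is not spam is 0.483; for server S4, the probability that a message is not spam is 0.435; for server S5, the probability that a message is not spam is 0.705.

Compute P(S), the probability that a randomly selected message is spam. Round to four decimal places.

0.5210

P(S|S2) = 1 − 0.834 = 0.166.
P(S|S3) = 1 − 0.483 = 0.517.
P(S|S4) = 1 − 0.435 = 0.565.
P(S|S5) = 1 − 0.705 = 0.295.
P(S) = P(S|S1)·P(S1) + P(S|S2)·P(S2) + P(S|S3)·P(S3) + P(S|S4)·P(S4) + P(S|S5)·P(S5)
      = 0.635·0.26 + 0.166·0.08 + 0.517·0.35 + 0.565·0.26 + 0.295·0.05
      = 0.1651 + 0.01328 + 0.18095 + 0.1469 + 0.01475 = 0.52098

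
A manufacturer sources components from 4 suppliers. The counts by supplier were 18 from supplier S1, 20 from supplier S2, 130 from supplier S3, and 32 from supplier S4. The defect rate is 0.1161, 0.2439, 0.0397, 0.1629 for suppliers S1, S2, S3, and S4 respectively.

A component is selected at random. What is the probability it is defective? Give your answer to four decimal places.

Total: 18 + 20 + 130 + 32 = 200.
P(S1) = 18/200 = 0.09. P(S2) = 20/200 = 0.1. P(S3) = 130/200 = 0.65. P(S4) = 32/200 = 0.16.
By the law of total probability,
P(D) = P(D|S1)·P(S1) + P(D|S2)·P(S2) + P(D|S3)·P(S3) + P(D|S4)·P(S4)
      = 0.1161·0.09 + 0.2439·0.1 + 0.0397·0.65 + 0.1629·0.16
      = 0.010449 + 0.02439 + 0.025805 + 0.026064 = 0.086708

P(D) ≈ 0.0867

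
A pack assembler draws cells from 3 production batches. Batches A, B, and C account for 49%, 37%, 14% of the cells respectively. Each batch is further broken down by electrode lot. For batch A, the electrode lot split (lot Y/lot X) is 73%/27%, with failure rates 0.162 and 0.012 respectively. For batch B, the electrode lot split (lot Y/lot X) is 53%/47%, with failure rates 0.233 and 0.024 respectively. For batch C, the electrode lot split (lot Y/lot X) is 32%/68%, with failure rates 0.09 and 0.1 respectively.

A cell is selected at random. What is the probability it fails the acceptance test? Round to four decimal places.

P(F|A) = 0.73·0.162 + 0.27·0.012 = 0.11826 + 0.00324 = 0.1215
P(F|B) = 0.53·0.233 + 0.47·0.024 = 0.12349 + 0.01128 = 0.13477
P(F|C) = 0.32·0.09 + 0.68·0.1 = 0.0288 + 0.068 = 0.0968
By total probability over the outer partition,
P(F) = 0.49·0.1215 + 0.37·0.13477 + 0.14·0.0968
      = 0.059535 + 0.0498649 + 0.013552 = 0.1229519

P(F) ≈ 0.1230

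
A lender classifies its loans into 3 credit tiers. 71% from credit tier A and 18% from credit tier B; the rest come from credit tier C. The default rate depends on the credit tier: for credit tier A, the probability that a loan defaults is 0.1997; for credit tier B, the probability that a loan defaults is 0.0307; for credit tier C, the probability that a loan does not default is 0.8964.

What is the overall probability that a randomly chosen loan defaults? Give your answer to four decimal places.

P(C) = 1 − (0.71 + 0.18) = 0.11.
P(D|C) = 1 − 0.8964 = 0.1036.
P(D) = P(D|A)·P(A) + P(D|B)·P(B) + P(D|C)·P(C)
      = 0.1997·0.71 + 0.0307·0.18 + 0.1036·0.11
      = 0.141787 + 0.005526 + 0.011396 = 0.158709

P(D) ≈ 0.1587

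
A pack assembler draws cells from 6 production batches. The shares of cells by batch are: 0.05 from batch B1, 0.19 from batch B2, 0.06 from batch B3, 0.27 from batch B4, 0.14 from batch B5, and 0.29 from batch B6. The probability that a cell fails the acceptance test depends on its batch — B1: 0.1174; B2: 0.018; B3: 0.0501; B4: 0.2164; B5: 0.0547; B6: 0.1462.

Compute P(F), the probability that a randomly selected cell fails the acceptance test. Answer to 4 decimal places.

By the law of total probability,
P(F) = P(F|B1)·P(B1) + P(F|B2)·P(B2) + P(F|B3)·P(B3) + P(F|B4)·P(B4) + P(F|B5)·P(B5) + P(F|B6)·P(B6)
      = 0.1174·0.05 + 0.018·0.19 + 0.0501·0.06 + 0.2164·0.27 + 0.0547·0.14 + 0.1462·0.29
      = 0.00587 + 0.00342 + 0.003006 + 0.058428 + 0.007658 + 0.042398 = 0.12078

0.1208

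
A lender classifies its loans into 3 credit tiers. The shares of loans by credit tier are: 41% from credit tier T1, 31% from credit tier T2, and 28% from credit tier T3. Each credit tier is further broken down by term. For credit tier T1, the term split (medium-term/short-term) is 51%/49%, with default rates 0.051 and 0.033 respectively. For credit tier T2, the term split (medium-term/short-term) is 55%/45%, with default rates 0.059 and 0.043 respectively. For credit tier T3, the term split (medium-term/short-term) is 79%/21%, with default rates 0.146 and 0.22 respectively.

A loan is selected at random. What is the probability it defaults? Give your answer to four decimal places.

P(D|T1) = 0.51·0.051 + 0.49·0.033 = 0.02601 + 0.01617 = 0.04218
P(D|T2) = 0.55·0.059 + 0.45·0.043 = 0.03245 + 0.01935 = 0.0518
P(D|T3) = 0.79·0.146 + 0.21·0.22 = 0.11534 + 0.0462 = 0.16154
Then overall,
P(D) = 0.41·0.04218 + 0.31·0.0518 + 0.28·0.16154
      = 0.0172938 + 0.016058 + 0.0452312 = 0.078583

P(D) ≈ 0.0786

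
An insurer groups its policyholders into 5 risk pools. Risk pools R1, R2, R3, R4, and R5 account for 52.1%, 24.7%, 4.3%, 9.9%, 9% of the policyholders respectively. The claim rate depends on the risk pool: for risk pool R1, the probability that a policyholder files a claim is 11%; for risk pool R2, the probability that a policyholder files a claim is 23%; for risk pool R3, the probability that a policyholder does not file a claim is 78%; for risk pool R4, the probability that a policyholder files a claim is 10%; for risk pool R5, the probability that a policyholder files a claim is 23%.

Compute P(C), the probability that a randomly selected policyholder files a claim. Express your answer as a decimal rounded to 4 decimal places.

P(C) ≈ 0.1542

P(C|R3) = 1 − 0.78 = 0.22.
P(C) = P(C|R1)·P(R1) + P(C|R2)·P(R2) + P(C|R3)·P(R3) + P(C|R4)·P(R4) + P(C|R5)·P(R5)
      = 0.11·0.521 + 0.23·0.247 + 0.22·0.043 + 0.1·0.099 + 0.23·0.09
      = 0.05731 + 0.05681 + 0.00946 + 0.0099 + 0.0207 = 0.15418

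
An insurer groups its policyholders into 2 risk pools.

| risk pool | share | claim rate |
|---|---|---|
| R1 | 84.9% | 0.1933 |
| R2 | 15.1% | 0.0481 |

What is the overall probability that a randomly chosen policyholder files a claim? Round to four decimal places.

P(C) = P(C|R1)·P(R1) + P(C|R2)·P(R2)
      = 0.1933·0.849 + 0.0481·0.151
      = 0.1641117 + 0.0072631 = 0.1713748

0.1714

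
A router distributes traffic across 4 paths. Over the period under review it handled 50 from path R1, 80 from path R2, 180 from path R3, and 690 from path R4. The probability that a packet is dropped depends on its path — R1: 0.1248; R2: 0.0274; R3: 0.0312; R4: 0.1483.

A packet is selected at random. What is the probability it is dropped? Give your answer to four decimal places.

Total: 50 + 80 + 180 + 690 = 1000.
P(R1) = 50/1000 = 0.05. P(R2) = 80/1000 = 0.08. P(R3) = 180/1000 = 0.18. P(R4) = 690/1000 = 0.69.
P(L) = P(L|R1)·P(R1) + P(L|R2)·P(R2) + P(L|R3)·P(R3) + P(L|R4)·P(R4)
      = 0.1248·0.05 + 0.0274·0.08 + 0.0312·0.18 + 0.1483·0.69
      = 0.00624 + 0.002192 + 0.005616 + 0.102327 = 0.116375

P(L) ≈ 0.1164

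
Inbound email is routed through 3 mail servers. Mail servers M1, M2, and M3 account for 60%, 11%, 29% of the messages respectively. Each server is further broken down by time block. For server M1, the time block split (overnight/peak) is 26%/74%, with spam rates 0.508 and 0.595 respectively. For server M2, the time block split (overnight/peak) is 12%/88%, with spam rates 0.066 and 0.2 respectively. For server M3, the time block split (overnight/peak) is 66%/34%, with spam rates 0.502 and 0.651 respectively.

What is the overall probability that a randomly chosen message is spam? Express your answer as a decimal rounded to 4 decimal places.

P(S) ≈ 0.5239

P(S|M1) = 0.26·0.508 + 0.74·0.595 = 0.13208 + 0.4403 = 0.57238
P(S|M2) = 0.12·0.066 + 0.88·0.2 = 0.00792 + 0.176 = 0.18392
P(S|M3) = 0.66·0.502 + 0.34·0.651 = 0.33132 + 0.22134 = 0.55266
Then overall,
P(S) = 0.6·0.57238 + 0.11·0.18392 + 0.29·0.55266
      = 0.343428 + 0.0202312 + 0.1602714 = 0.5239306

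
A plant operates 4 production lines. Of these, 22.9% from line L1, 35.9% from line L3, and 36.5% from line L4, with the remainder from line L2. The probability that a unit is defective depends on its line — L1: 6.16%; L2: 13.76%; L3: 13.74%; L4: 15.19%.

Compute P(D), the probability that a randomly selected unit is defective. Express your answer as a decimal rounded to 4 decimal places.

P(D) ≈ 0.1253

P(L2) = 1 − (0.229 + 0.359 + 0.365) = 0.047.
P(D) = P(D|L1)·P(L1) + P(D|L2)·P(L2) + P(D|L3)·P(L3) + P(D|L4)·P(L4)
      = 0.0616·0.229 + 0.1376·0.047 + 0.1374·0.359 + 0.1519·0.365
      = 0.0141064 + 0.0064672 + 0.0493266 + 0.0554435 = 0.1253437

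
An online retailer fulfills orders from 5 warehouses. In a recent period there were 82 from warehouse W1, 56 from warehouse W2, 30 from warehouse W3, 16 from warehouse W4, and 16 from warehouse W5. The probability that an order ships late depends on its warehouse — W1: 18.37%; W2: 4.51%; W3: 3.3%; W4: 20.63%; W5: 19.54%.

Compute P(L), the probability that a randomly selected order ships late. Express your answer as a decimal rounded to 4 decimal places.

P(L) ≈ 0.1250

Total: 82 + 56 + 30 + 16 + 16 = 200.
P(W1) = 82/200 = 0.41. P(W2) = 56/200 = 0.28. P(W3) = 30/200 = 0.15. P(W4) = 16/200 = 0.08. P(W5) = 16/200 = 0.08.
P(L) = P(L|W1)·P(W1) + P(L|W2)·P(W2) + P(L|W3)·P(W3) + P(L|W4)·P(W4) + P(L|W5)·P(W5)
      = 0.1837·0.41 + 0.0451·0.28 + 0.033·0.15 + 0.2063·0.08 + 0.1954·0.08
      = 0.075317 + 0.012628 + 0.00495 + 0.016504 + 0.015632 = 0.125031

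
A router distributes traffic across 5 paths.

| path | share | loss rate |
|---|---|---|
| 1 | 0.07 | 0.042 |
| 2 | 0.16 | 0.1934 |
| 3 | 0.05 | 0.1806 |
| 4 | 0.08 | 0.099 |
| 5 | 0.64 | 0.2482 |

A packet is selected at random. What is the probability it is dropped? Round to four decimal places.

P(L) = P(L|1)·P(1) + P(L|2)·P(2) + P(L|3)·P(3) + P(L|4)·P(4) + P(L|5)·P(5)
      = 0.042·0.07 + 0.1934·0.16 + 0.1806·0.05 + 0.099·0.08 + 0.2482·0.64
      = 0.00294 + 0.030944 + 0.00903 + 0.00792 + 0.158848 = 0.209682

0.2097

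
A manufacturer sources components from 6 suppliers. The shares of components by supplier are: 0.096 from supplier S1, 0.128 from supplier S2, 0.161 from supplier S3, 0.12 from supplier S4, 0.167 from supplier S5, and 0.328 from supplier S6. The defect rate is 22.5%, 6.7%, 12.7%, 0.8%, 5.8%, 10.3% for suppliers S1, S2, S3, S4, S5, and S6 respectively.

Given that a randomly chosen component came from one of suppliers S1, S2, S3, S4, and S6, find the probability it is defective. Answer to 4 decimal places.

Let S = {S1, S2, S3, S4, S6}.
P(S) = 0.096 + 0.128 + 0.161 + 0.12 + 0.328 = 0.833.
P(D ∩ S) = 0.225·0.096 + 0.067·0.128 + 0.127·0.161 + 0.008·0.12 + 0.103·0.328 = 0.0216 + 0.008576 + 0.020447 + 0.00096 + 0.033784 = 0.085367.
P(D | S) = 0.085367 / 0.833 = 0.102481…

P(D|S) ≈ 0.1025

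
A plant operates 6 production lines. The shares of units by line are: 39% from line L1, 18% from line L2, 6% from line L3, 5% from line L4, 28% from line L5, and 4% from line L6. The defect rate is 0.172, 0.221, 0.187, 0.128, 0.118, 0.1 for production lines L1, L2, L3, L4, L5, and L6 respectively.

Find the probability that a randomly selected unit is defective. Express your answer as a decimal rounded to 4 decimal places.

0.1615

P(D) = P(D|L1)·P(L1) + P(D|L2)·P(L2) + P(D|L3)·P(L3) + P(D|L4)·P(L4) + P(D|L5)·P(L5) + P(D|L6)·P(L6)
      = 0.172·0.39 + 0.221·0.18 + 0.187·0.06 + 0.128·0.05 + 0.118·0.28 + 0.1·0.04
      = 0.06708 + 0.03978 + 0.01122 + 0.0064 + 0.03304 + 0.004 = 0.16152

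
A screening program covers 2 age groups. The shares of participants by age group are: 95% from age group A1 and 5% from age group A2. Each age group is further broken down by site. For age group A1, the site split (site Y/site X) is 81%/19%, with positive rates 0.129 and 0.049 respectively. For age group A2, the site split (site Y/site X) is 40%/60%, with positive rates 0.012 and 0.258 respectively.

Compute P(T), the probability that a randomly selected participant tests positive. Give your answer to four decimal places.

P(T|A1) = 0.81·0.129 + 0.19·0.049 = 0.10449 + 0.00931 = 0.1138
P(T|A2) = 0.4·0.012 + 0.6·0.258 = 0.0048 + 0.1548 = 0.1596
Then overall,
P(T) = 0.95·0.1138 + 0.05·0.1596
      = 0.10811 + 0.00798 = 0.11609

0.1161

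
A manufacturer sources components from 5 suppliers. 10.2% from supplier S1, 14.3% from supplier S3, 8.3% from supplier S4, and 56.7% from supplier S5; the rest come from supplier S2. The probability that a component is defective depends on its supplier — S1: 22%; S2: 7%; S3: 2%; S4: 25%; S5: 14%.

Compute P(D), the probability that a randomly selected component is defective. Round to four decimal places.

P(S2) = 1 − (0.102 + 0.143 + 0.083 + 0.567) = 0.105.
P(D) = P(D|S1)·P(S1) + P(D|S2)·P(S2) + P(D|S3)·P(S3) + P(D|S4)·P(S4) + P(D|S5)·P(S5)
      = 0.22·0.102 + 0.07·0.105 + 0.02·0.143 + 0.25·0.083 + 0.14·0.567
      = 0.02244 + 0.00735 + 0.00286 + 0.02075 + 0.07938 = 0.13278

0.1328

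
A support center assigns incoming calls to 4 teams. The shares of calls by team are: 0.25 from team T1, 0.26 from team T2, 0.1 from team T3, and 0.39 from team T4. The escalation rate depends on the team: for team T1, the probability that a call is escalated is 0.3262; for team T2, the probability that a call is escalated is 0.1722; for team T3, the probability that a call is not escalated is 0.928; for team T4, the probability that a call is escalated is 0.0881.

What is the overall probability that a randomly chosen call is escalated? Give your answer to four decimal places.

P(E|T3) = 1 − 0.928 = 0.072.
P(E) = P(E|T1)·P(T1) + P(E|T2)·P(T2) + P(E|T3)·P(T3) + P(E|T4)·P(T4)
      = 0.3262·0.25 + 0.1722·0.26 + 0.072·0.1 + 0.0881·0.39
      = 0.08155 + 0.044772 + 0.0072 + 0.034359 = 0.167881

0.1679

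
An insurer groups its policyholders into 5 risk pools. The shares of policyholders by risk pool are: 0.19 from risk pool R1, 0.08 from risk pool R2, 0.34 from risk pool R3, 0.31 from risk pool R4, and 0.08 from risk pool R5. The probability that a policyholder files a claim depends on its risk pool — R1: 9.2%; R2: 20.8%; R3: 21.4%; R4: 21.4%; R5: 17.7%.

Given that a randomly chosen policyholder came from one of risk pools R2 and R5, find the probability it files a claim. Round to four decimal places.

0.1925

Let S = {R2, R5}.
P(S) = 0.08 + 0.08 = 0.16.
P(C ∩ S) = 0.208·0.08 + 0.177·0.08 = 0.01664 + 0.01416 = 0.0308.
P(C | S) = 0.0308 / 0.16 = 0.192500…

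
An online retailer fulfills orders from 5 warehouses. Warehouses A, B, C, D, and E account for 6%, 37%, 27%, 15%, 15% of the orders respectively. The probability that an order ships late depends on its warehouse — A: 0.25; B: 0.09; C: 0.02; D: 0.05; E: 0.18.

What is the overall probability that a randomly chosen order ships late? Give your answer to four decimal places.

P(L) ≈ 0.0882

Summing over the partition,
P(L) = P(L|A)·P(A) + P(L|B)·P(B) + P(L|C)·P(C) + P(L|D)·P(D) + P(L|E)·P(E)
      = 0.25·0.06 + 0.09·0.37 + 0.02·0.27 + 0.05·0.15 + 0.18·0.15
      = 0.015 + 0.0333 + 0.0054 + 0.0075 + 0.027 = 0.0882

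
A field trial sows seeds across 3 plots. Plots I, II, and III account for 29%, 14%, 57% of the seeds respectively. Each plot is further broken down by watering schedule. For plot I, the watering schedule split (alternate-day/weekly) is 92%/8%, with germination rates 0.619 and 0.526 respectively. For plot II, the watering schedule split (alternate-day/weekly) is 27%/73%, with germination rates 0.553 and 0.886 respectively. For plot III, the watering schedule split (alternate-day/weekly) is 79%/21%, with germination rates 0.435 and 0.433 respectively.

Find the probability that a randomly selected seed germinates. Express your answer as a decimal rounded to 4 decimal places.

P(G|I) = 0.92·0.619 + 0.08·0.526 = 0.56948 + 0.04208 = 0.61156
P(G|II) = 0.27·0.553 + 0.73·0.886 = 0.14931 + 0.64678 = 0.79609
P(G|III) = 0.79·0.435 + 0.21·0.433 = 0.34365 + 0.09093 = 0.43458
By total probability over the outer partition,
P(G) = 0.29·0.61156 + 0.14·0.79609 + 0.57·0.43458
      = 0.1773524 + 0.1114526 + 0.2477106 = 0.5365156

P(G) ≈ 0.5365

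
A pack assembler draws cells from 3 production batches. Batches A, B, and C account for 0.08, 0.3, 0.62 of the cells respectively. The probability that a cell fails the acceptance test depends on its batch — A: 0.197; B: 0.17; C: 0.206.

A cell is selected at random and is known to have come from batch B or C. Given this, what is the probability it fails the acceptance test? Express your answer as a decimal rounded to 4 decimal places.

Let S = {B, C}.
P(S) = 0.3 + 0.62 = 0.92.
P(F ∩ S) = 0.17·0.3 + 0.206·0.62 = 0.051 + 0.12772 = 0.17872.
P(F | S) = 0.17872 / 0.92 = 0.194261…

P(F|S) ≈ 0.1943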